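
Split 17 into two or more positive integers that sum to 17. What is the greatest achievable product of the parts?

Fill m[k] for k=2..17: at each k try every first piece i and multiply by the better of (k−i) uncut or m[k−i].
Small cases: m[2]=1, m[3]=2, m[4]=4, m[5]=6, m[6]=9, m[7]=12, m[8]=18, m[9]=27, m[10]=36, m[11]=54.
m[12] = max(1*54, 2*36, 3*27, …, 10*2, 11*1) = 81
m[13] = max(1*81, 2*54, 3*36, …, 11*2, 12*1) = 108
m[14] = max(1*108, 2*81, 3*54, …, 12*2, 13*1) = 162
m[15] = max(1*162, 2*108, 3*81, …, 13*2, 14*1) = 243
m[16] = max(1*243, 2*162, 3*108, …, 14*2, 15*1) = 324
m[17] = max(1*324, 2*243, 3*162, …, 15*2, 16*1) = 486
One optimal split: 3 + 3 + 3 + 3 + 3 + 2; product 3*3*3*3*3*2 = 486.

486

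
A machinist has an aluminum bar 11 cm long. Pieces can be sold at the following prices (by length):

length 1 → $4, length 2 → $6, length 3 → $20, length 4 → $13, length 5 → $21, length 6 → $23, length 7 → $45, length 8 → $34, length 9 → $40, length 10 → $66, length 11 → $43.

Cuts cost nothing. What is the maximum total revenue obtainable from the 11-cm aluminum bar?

Consider every possible first cut. v[k] is the best of p[i]+v[k−i] over all sellable i≤k.
v[1] = 4
v[2] = max(4+4, 6+0) = 8
v[3] = max(4+8, 6+4, 20+0) = 20
v[4] = max(4+20, 6+8, 20+4, 13+0) = 24
v[5] = max(4+24, 6+20, 20+8, 13+4, 21+0) = 28
v[6] = max(4+28, 6+24, 20+20, 13+8, 21+4, 23+0) = 40
v[7] = max(4+40, 6+28, 20+24, …, 23+4, 45+0) = 45
v[8] = max(4+45, 6+40, 20+28, …, 45+4, 34+0) = 49
v[9] = max(4+49, 6+45, 20+40, …, 34+4, 40+0) = 60
v[10] = max(4+60, 6+49, 20+45, …, 40+4, 66+0) = 66
v[11] = max(4+66, 6+60, 20+49, …, 66+4, 43+0) = 70
One optimal cutting: 10 + 1 → $66 + $4 = $70.

70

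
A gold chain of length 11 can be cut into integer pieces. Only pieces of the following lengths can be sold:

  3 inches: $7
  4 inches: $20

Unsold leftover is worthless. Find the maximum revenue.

47

Consider every possible first cut. best[k] is the best of p[i]+best[k−i] over all sellable i≤k.
best[1] = 0
best[2] = 0
best[3] = 7
best[4] = 20
best[5] = 20
best[6] = 20
best[7] = 27  (first piece 3, then best[4]=20)
best[8] = 40  (first piece 4, then best[4]=20)
best[9] = 40
best[10] = 40
best[11] = 47  (first piece 3, then best[8]=40)
One optimal cutting: 4 + 4 + 3 → $47.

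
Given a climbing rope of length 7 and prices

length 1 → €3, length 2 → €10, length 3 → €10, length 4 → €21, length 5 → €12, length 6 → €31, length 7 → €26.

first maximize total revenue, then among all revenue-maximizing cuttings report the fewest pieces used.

2

Build r[k] bottom-up: r[k] = max over allowed piece i of (p[i] + r[k−i]).
r[1] = 3
r[2] = 10
r[3] = 13  (first piece 1, then r[2]=10)
r[4] = 21
r[5] = 24  (first piece 1, then r[4]=21)
r[6] = 31  (first piece 2, then r[4]=21)
r[7] = 34  (first piece 1, then r[6]=31)
Maximum revenue is €34.
Now minimize piece count subject to staying optimal: for each k, pieces[k] = 1 + min over i with p[i]+r[k−i]=r[k] of pieces[k−i].
pieces[4] = 1
pieces[5] = 2
pieces[6] = 1
pieces[7] = 2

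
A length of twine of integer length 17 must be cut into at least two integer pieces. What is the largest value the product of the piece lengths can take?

486

Let g[k] be the best product for length k (with at least one cut). For each first piece i, the rest contributes max(k−i, g[k−i]).
Small cases: g[2]=1, g[3]=2, g[4]=4, g[5]=6, g[6]=9, g[7]=12, g[8]=18, g[9]=27, g[10]=36.
g[11] = 2*max(9,27) = 2*27 = 54
g[12] = 3*max(9,27) = 3*27 = 81
g[13] = 2*max(11,54) = 2*54 = 108
g[14] = 2*max(12,81) = 2*81 = 162
g[15] = 3*max(12,81) = 3*81 = 243
g[16] = 2*max(14,162) = 2*162 = 324
g[17] = 2*max(15,243) = 2*243 = 486
One optimal split: 3 + 3 + 3 + 3 + 3 + 2; product 3*3*3*3*3*2 = 486.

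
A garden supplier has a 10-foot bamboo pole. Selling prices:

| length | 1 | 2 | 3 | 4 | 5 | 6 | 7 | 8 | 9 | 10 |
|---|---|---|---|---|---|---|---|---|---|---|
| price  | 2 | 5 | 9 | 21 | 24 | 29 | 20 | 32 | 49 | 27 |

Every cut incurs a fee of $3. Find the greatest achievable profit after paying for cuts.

Build r[k] bottom-up: r[k] = max over allowed piece i of (p[i] + r[k−i]) − 3 per cut.
r[1] = 2
r[2] = max(2+2-3, 5+0) = 5
r[3] = max(2+5-3, 5+2-3, 9+0) = 9
r[4] = max(2+9-3, 5+5-3, 9+2-3, 21+0) = 21
r[5] = max(2+21-3, 5+9-3, 9+5-3, 21+2-3, 24+0) = 24
r[6] = max(2+24-3, 5+21-3, 9+9-3, 21+5-3, 24+2-3, 29+0) = 29
r[7] = max(2+29-3, 5+24-3, 9+21-3, …, 29+2-3, 20+0) = 28
r[8] = max(2+28-3, 5+29-3, 9+24-3, …, 20+2-3, 32+0) = 39
r[9] = max(2+39-3, 5+28-3, 9+29-3, …, 32+2-3, 49+0) = 49
r[10] = max(2+49-3, 5+39-3, 9+28-3, …, 49+2-3, 27+0) = 48
One optimal plan: pieces 9 + 1 (1 cut) → $51 − $3 = $48.

48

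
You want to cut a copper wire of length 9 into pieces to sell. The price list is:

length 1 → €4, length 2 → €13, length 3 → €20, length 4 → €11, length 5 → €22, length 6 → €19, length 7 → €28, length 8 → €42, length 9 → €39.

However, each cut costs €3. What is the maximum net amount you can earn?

54

Consider every possible first cut. v[k] is the best of p[i]+v[k−i] over all sellable i≤k, charging 3 whenever i<k.
v[1] = 4
v[2] = 13
v[3] = 20
v[4] = 23  (first piece 2, then v[2]=13)
v[5] = 30  (first piece 2, then v[3]=20)
v[6] = 37  (first piece 3, then v[3]=20)
v[7] = 40  (first piece 2, then v[5]=30)
v[8] = 47  (first piece 2, then v[6]=37)
v[9] = 54  (first piece 3, then v[6]=37)
One optimal plan: pieces 3 + 3 + 3 (2 cuts) → €60 − €6 = €54.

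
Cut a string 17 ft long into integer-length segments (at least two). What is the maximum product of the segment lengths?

Fill m[k] for k=2..17: at each k try every first piece i and multiply by the better of (k−i) uncut or m[k−i].
m[2] = 1·max(1,0) = 1·1 = 1
m[3] = max(1·2, 2·1) = 2
m[4] = max(1·3, 2·2, 3·1) = 4
m[5] = max(1·4, 2·3, 3·2, 4·1) = 6
m[6] = max(1·6, 2·4, 3·3, 4·2, 5·1) = 9
m[7] = max(1·9, 2·6, 3·4, 4·3, 5·2, 6·1) = 12
m[8] = max(1·12, 2·9, 3·6, …, 6·2, 7·1) = 18
m[9] = max(1·18, 2·12, 3·9, …, 7·2, 8·1) = 27
m[10] = max(1·27, 2·18, 3·12, …, 8·2, 9·1) = 36
m[11] = max(1·36, 2·27, 3·18, …, 9·2, 10·1) = 54
m[12] = max(1·54, 2·36, 3·27, …, 10·2, 11·1) = 81
m[13] = max(1·81, 2·54, 3·36, …, 11·2, 12·1) = 108
m[14] = max(1·108, 2·81, 3·54, …, 12·2, 13·1) = 162
m[15] = max(1·162, 2·108, 3·81, …, 13·2, 14·1) = 243
m[16] = max(1·243, 2·162, 3·108, …, 14·2, 15·1) = 324
m[17] = max(1·324, 2·243, 3·162, …, 15·2, 16·1) = 486
One optimal split: 3 + 3 + 3 + 3 + 3 + 2; product 3·3·3·3·3·2 = 486.

486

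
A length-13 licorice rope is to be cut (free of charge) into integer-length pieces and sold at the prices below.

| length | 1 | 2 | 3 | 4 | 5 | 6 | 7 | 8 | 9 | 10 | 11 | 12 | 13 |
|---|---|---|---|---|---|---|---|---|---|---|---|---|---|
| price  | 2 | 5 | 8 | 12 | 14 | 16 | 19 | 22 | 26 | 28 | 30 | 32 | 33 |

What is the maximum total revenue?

Let best[k] be the best obtainable value from length k. For each k, try every first piece i and keep the best of price[i] + best[k−i].
best[1] = 2
best[2] = max(2+2, 5+0) = 5
best[3] = max(2+5, 5+2, 8+0) = 8
best[4] = max(2+8, 5+5, 8+2, 12+0) = 12
best[5] = max(2+12, 5+8, 8+5, 12+2, 14+0) = 14
best[6] = max(2+14, 5+12, 8+8, 12+5, 14+2, 16+0) = 17
best[7] = max(2+17, 5+14, 8+12, …, 16+2, 19+0) = 20
best[8] = max(2+20, 5+17, 8+14, …, 19+2, 22+0) = 24
best[9] = max(2+24, 5+20, 8+17, …, 22+2, 26+0) = 26
best[10] = max(2+26, 5+24, 8+20, …, 26+2, 28+0) = 29
best[11] = max(2+29, 5+26, 8+24, …, 28+2, 30+0) = 32
best[12] = max(2+32, 5+29, 8+26, …, 30+2, 32+0) = 36
best[13] = max(2+36, 5+32, 8+29, …, 32+2, 33+0) = 38
One optimal cutting: 4 + 4 + 4 + 1 → ¢12 + ¢12 + ¢12 + ¢2 = ¢38.

38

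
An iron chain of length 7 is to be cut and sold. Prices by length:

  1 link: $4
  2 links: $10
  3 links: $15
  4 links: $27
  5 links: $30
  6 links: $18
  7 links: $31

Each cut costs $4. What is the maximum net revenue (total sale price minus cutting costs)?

38

Let r[k] be the best obtainable value from length k. For each k, try every first piece i and keep the best of price[i] + r[k−i] minus the 4 cut fee when i<k.
r[1] = 4
r[2] = max(4+4-4, 10+0) = 10
r[3] = max(4+10-4, 10+4-4, 15+0) = 15
r[4] = max(4+15-4, 10+10-4, 15+4-4, 27+0) = 27
r[5] = max(4+27-4, 10+15-4, 15+10-4, 27+4-4, 30+0) = 30
r[6] = max(4+30-4, 10+27-4, 15+15-4, 27+10-4, 30+4-4, 18+0) = 33
r[7] = max(4+33-4, 10+30-4, 15+27-4, …, 18+4-4, 31+0) = 38
One optimal plan: pieces 4 + 3 (1 cut) → $42 − $4 = $38.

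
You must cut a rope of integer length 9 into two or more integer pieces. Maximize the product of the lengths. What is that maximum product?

Define prod[k] = max over 1≤i<k of i · max(k−i, prod[k−i]); the inner max lets the remainder stay uncut if that's better.
Small cases: prod[2]=1, prod[3]=2.
prod[4] = max(1×3, 2×2, 3×1) = 4
prod[5] = max(1×4, 2×3, 3×2, 4×1) = 6
prod[6] = max(1×6, 2×4, 3×3, 4×2, 5×1) = 9
prod[7] = max(1×9, 2×6, 3×4, 4×3, 5×2, 6×1) = 12
prod[8] = max(1×12, 2×9, 3×6, …, 6×2, 7×1) = 18
prod[9] = max(1×18, 2×12, 3×9, …, 7×2, 8×1) = 27
One optimal split: 3 + 3 + 3; product 3×3×3 = 27.

27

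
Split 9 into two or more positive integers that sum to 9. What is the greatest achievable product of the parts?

Define g[k] = max over 1≤i<k of i · max(k−i, g[k−i]); the inner max lets the remainder stay uncut if that's better.
g[2] = 1×max(1,0) = 1×1 = 1
g[3] = 1×max(2,1) = 1×2 = 2
g[4] = 2×max(2,1) = 2×2 = 4
g[5] = 2×max(3,2) = 2×3 = 6
g[6] = 3×max(3,2) = 3×3 = 9
g[7] = 2×max(5,6) = 2×6 = 12
g[8] = 2×max(6,9) = 2×9 = 18
g[9] = 3×max(6,9) = 3×9 = 27
One optimal split: 3 + 3 + 3; product 3×3×3 = 27.

27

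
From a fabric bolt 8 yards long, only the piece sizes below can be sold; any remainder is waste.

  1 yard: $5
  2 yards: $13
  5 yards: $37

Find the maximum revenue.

55

Consider every possible first cut. r[k] is the best of p[i]+r[k−i] over all sellable i≤k.
r[1] = 5
r[2] = max(5+5, 13+0) = 13
r[3] = max(5+13, 13+5) = 18
r[4] = max(5+18, 13+13) = 26
r[5] = max(5+26, 13+18, 37+0) = 37
r[6] = max(5+37, 13+26, 37+5) = 42
r[7] = max(5+42, 13+37, 37+13) = 50
r[8] = max(5+50, 13+42, 37+18) = 55
One optimal cutting: 5 + 2 + 1 → $55.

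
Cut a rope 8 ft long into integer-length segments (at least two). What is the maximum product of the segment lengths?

18

Let prod[k] be the best product for length k (with at least one cut). For each first piece i, the rest contributes max(k−i, prod[k−i]).
prod[2] = 1*max(1,0) = 1*1 = 1
prod[3] = 1*max(2,1) = 1*2 = 2
prod[4] = 2*max(2,1) = 2*2 = 4
prod[5] = 2*max(3,2) = 2*3 = 6
prod[6] = 3*max(3,2) = 3*3 = 9
prod[7] = 2*max(5,6) = 2*6 = 12
prod[8] = 2*max(6,9) = 2*9 = 18
One optimal split: 3 + 3 + 2; product 3*3*2 = 18.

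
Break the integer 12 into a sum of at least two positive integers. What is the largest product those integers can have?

81

Let f[k] be the best product for length k (with at least one cut). For each first piece i, the rest contributes max(k−i, f[k−i]).
Small cases: f[2]=1, f[3]=2, f[4]=4.
f[5] = 2×max(3,2) = 2×3 = 6
f[6] = 3×max(3,2) = 3×3 = 9
f[7] = 2×max(5,6) = 2×6 = 12
f[8] = 2×max(6,9) = 2×9 = 18
f[9] = 3×max(6,9) = 3×9 = 27
f[10] = 2×max(8,18) = 2×18 = 36
f[11] = 2×max(9,27) = 2×27 = 54
f[12] = 3×max(9,27) = 3×27 = 81
One optimal split: 3 + 3 + 3 + 3; product 3×3×3×3 = 81.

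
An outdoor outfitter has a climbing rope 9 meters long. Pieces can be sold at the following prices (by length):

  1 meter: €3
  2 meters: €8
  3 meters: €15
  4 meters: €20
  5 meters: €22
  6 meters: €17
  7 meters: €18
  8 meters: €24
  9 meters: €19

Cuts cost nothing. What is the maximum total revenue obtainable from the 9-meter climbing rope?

Consider every possible first cut. best[k] is the best of p[i]+best[k−i] over all sellable i≤k.
best[1] = 3
best[2] = max(3+3, 8+0) = 8
best[3] = max(3+8, 8+3, 15+0) = 15
best[4] = max(3+15, 8+8, 15+3, 20+0) = 20
best[5] = max(3+20, 8+15, 15+8, 20+3, 22+0) = 23
best[6] = max(3+23, 8+20, 15+15, 20+8, 22+3, 17+0) = 30
best[7] = max(3+30, 8+23, 15+20, …, 17+3, 18+0) = 35
best[8] = max(3+35, 8+30, 15+23, …, 18+3, 24+0) = 40
best[9] = max(3+40, 8+35, 15+30, …, 24+3, 19+0) = 45
One optimal cutting: 3 + 3 + 3 → €15 + €15 + €15 = €45.

45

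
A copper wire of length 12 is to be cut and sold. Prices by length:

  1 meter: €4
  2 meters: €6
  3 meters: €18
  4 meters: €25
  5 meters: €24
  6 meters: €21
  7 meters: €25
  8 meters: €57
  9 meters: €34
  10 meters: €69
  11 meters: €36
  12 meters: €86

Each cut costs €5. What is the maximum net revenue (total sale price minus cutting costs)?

Let r[k] be the best obtainable value from length k. For each k, try every first piece i and keep the best of price[i] + r[k−i] minus the 5 cut fee when i<k.
r[1] = 4
r[2] = 6
r[3] = 18
r[4] = 25
r[5] = 24  (first piece 1, then r[4]=25)
r[6] = 31  (first piece 3, then r[3]=18)
r[7] = 38  (first piece 3, then r[4]=25)
r[8] = 57
r[9] = 56  (first piece 1, then r[8]=57)
r[10] = 69
r[11] = 70  (first piece 3, then r[8]=57)
r[12] = 86
Best is to make no cuts and sell whole for €86.

86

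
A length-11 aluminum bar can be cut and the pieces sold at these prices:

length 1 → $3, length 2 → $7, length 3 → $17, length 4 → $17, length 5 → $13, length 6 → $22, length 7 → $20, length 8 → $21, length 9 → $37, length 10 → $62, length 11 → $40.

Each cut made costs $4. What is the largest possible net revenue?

61

Build r[k] bottom-up: r[k] = max over allowed piece i of (p[i] + r[k−i]) − 4 per cut.
r[1] = 3
r[2] = max(3+3-4, 7+0) = 7
r[3] = max(3+7-4, 7+3-4, 17+0) = 17
r[4] = max(3+17-4, 7+7-4, 17+3-4, 17+0) = 17
r[5] = max(3+17-4, 7+17-4, 17+7-4, 17+3-4, 13+0) = 20
r[6] = max(3+20-4, 7+17-4, 17+17-4, 17+7-4, 13+3-4, 22+0) = 30
r[7] = max(3+30-4, 7+20-4, 17+17-4, …, 22+3-4, 20+0) = 30
r[8] = max(3+30-4, 7+30-4, 17+20-4, …, 20+3-4, 21+0) = 33
r[9] = max(3+33-4, 7+30-4, 17+30-4, …, 21+3-4, 37+0) = 43
r[10] = max(3+43-4, 7+33-4, 17+30-4, …, 37+3-4, 62+0) = 62
r[11] = max(3+62-4, 7+43-4, 17+33-4, …, 62+3-4, 40+0) = 61
One optimal plan: pieces 10 + 1 (1 cut) → $65 − $4 = $61.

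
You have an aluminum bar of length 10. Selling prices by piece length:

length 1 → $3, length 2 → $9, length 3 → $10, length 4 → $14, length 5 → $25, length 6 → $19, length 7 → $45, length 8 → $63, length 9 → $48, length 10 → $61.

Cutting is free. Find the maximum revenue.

Build r[k] bottom-up: r[k] = max over allowed piece i of (p[i] + r[k−i]).
r[1] = 3
r[2] = max(3+3, 9+0) = 9
r[3] = max(3+9, 9+3, 10+0) = 12
r[4] = max(3+12, 9+9, 10+3, 14+0) = 18
r[5] = max(3+18, 9+12, 10+9, 14+3, 25+0) = 25
r[6] = max(3+25, 9+18, 10+12, 14+9, 25+3, 19+0) = 28
r[7] = max(3+28, 9+25, 10+18, …, 19+3, 45+0) = 45
r[8] = max(3+45, 9+28, 10+25, …, 45+3, 63+0) = 63
r[9] = max(3+63, 9+45, 10+28, …, 63+3, 48+0) = 66
r[10] = max(3+66, 9+63, 10+45, …, 48+3, 61+0) = 72
One optimal cutting: 8 + 2 → $63 + $9 = $72.

72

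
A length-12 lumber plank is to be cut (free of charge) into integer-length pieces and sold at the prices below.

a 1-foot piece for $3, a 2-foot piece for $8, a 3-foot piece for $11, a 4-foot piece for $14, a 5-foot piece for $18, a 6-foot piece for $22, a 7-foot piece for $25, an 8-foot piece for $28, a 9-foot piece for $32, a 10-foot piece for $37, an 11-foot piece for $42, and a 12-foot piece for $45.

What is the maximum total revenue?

48

Let r[k] be the best obtainable value from length k. For each k, try every first piece i and keep the best of price[i] + r[k−i].
r[1] = 3
r[2] = 8
r[3] = 11  (first piece 1, then r[2]=8)
r[4] = 16  (first piece 2, then r[2]=8)
r[5] = 19  (first piece 1, then r[4]=16)
r[6] = 24  (first piece 2, then r[4]=16)
r[7] = 27  (first piece 1, then r[6]=24)
r[8] = 32  (first piece 2, then r[6]=24)
r[9] = 35  (first piece 1, then r[8]=32)
r[10] = 40  (first piece 2, then r[8]=32)
r[11] = 43  (first piece 1, then r[10]=40)
r[12] = 48  (first piece 2, then r[10]=40)
One optimal cutting: 2 + 2 + 2 + 2 + 2 + 2 → $8 + $8 + $8 + $8 + $8 + $8 = $48.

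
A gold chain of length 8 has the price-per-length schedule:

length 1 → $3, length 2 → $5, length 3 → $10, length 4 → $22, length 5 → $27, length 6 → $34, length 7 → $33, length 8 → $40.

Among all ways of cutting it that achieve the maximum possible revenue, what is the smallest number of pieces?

2

Let r[k] be the best obtainable value from length k. For each k, try every first piece i and keep the best of price[i] + r[k−i].
r[1] = 3
r[2] = 6  (first piece 1, then r[1]=3)
r[3] = 10
r[4] = 22
r[5] = 27
r[6] = 34
r[7] = 37  (first piece 1, then r[6]=34)
r[8] = 44  (first piece 4, then r[4]=22)
Maximum revenue is $44.
Now minimize piece count subject to staying optimal: for each k, pieces[k] = 1 + min over i with p[i]+r[k−i]=r[k] of pieces[k−i].
pieces[5] = 1
pieces[6] = 1
pieces[7] = 2
pieces[8] = 2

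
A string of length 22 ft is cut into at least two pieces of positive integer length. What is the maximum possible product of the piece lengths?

2916

Let P[k] be the best product for length k (with at least one cut). For each first piece i, the rest contributes max(k−i, P[k−i]).
P[2] = 1*max(1,0) = 1*1 = 1
P[3] = 1*max(2,1) = 1*2 = 2
P[4] = 2*max(2,1) = 2*2 = 4
P[5] = 2*max(3,2) = 2*3 = 6
P[6] = 3*max(3,2) = 3*3 = 9
P[7] = 2*max(5,6) = 2*6 = 12
P[8] = 2*max(6,9) = 2*9 = 18
P[9] = 3*max(6,9) = 3*9 = 27
P[10] = 2*max(8,18) = 2*18 = 36
P[11] = 2*max(9,27) = 2*27 = 54
P[12] = 3*max(9,27) = 3*27 = 81
P[13] = 2*max(11,54) = 2*54 = 108
P[14] = 2*max(12,81) = 2*81 = 162
P[15] = 3*max(12,81) = 3*81 = 243
P[16] = 2*max(14,162) = 2*162 = 324
P[17] = 2*max(15,243) = 2*243 = 486
P[18] = 3*max(15,243) = 3*243 = 729
P[19] = 2*max(17,486) = 2*486 = 972
P[20] = 2*max(18,729) = 2*729 = 1458
P[21] = 3*max(18,729) = 3*729 = 2187
P[22] = 2*max(20,1458) = 2*1458 = 2916
One optimal split: 3 + 3 + 3 + 3 + 3 + 3 + 2 + 2; product 3*3*3*3*3*3*2*2 = 2916.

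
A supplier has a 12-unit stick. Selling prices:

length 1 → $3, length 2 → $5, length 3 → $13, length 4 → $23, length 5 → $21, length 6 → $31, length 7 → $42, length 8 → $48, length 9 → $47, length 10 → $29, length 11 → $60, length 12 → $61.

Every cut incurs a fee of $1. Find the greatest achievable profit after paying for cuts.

Let v[k] be the best obtainable value from length k. For each k, try every first piece i and keep the best of price[i] + v[k−i] minus the 1 cut fee when i<k.
v[1] = 3
v[2] = 5  (first piece 1, then v[1]=3)
v[3] = 13
v[4] = 23
v[5] = 25  (first piece 1, then v[4]=23)
v[6] = 31
v[7] = 42
v[8] = 48
v[9] = 50  (first piece 1, then v[8]=48)
v[10] = 54  (first piece 3, then v[7]=42)
v[11] = 64  (first piece 4, then v[7]=42)
v[12] = 70  (first piece 4, then v[8]=48)
One optimal plan: pieces 8 + 4 (1 cut) → $71 − $1 = $70.

70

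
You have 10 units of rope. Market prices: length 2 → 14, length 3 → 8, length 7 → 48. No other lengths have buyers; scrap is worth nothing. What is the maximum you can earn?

Let f[k] be the best obtainable value from length k. For each k, try every first piece i and keep the best of price[i] + f[k−i].
f[1] = 0
f[2] = 14
f[3] = 14
f[4] = 28  (first piece 2, then f[2]=14)
f[5] = 28
f[6] = 42  (first piece 2, then f[4]=28)
f[7] = 48
f[8] = 56  (first piece 2, then f[6]=42)
f[9] = 62  (first piece 2, then f[7]=48)
f[10] = 70  (first piece 2, then f[8]=56)
One optimal cutting: 2 + 2 + 2 + 2 + 2 → 70.

70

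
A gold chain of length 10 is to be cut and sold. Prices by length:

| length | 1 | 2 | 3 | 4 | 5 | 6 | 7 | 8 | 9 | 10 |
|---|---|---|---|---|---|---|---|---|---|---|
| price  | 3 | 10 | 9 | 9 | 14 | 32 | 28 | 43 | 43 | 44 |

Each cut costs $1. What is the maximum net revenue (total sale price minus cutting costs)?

52

Consider every possible first cut. v[k] is the best of p[i]+v[k−i] over all sellable i≤k, charging 1 whenever i<k.
v[1] = 3
v[2] = max(3+3-1, 10+0) = 10
v[3] = max(3+10-1, 10+3-1, 9+0) = 12
v[4] = max(3+12-1, 10+10-1, 9+3-1, 9+0) = 19
v[5] = max(3+19-1, 10+12-1, 9+10-1, 9+3-1, 14+0) = 21
v[6] = max(3+21-1, 10+19-1, 9+12-1, 9+10-1, 14+3-1, 32+0) = 32
v[7] = max(3+32-1, 10+21-1, 9+19-1, …, 32+3-1, 28+0) = 34
v[8] = max(3+34-1, 10+32-1, 9+21-1, …, 28+3-1, 43+0) = 43
v[9] = max(3+43-1, 10+34-1, 9+32-1, …, 43+3-1, 43+0) = 45
v[10] = max(3+45-1, 10+43-1, 9+34-1, …, 43+3-1, 44+0) = 52
One optimal plan: pieces 8 + 2 (1 cut) → $53 − $1 = $52.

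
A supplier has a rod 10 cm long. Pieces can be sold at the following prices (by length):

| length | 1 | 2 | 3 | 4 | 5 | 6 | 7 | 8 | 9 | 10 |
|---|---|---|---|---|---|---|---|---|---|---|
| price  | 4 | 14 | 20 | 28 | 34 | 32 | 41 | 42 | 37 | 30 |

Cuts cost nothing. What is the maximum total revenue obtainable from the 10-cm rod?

70

Consider every possible first cut. R[k] is the best of p[i]+R[k−i] over all sellable i≤k.
R[1] = 4
R[2] = max(4+4, 14+0) = 14
R[3] = max(4+14, 14+4, 20+0) = 20
R[4] = max(4+20, 14+14, 20+4, 28+0) = 28
R[5] = max(4+28, 14+20, 20+14, 28+4, 34+0) = 34
R[6] = max(4+34, 14+28, 20+20, 28+14, 34+4, 32+0) = 42
R[7] = max(4+42, 14+34, 20+28, …, 32+4, 41+0) = 48
R[8] = max(4+48, 14+42, 20+34, …, 41+4, 42+0) = 56
R[9] = max(4+56, 14+48, 20+42, …, 42+4, 37+0) = 62
R[10] = max(4+62, 14+56, 20+48, …, 37+4, 30+0) = 70
One optimal cutting: 2 + 2 + 2 + 2 + 2 → $14 + $14 + $14 + $14 + $14 = $70.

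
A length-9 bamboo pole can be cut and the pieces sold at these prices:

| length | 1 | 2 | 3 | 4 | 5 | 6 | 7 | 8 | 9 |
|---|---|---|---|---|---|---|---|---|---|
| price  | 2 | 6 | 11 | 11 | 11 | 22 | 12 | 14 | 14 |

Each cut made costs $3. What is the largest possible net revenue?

30

Build v[k] bottom-up: v[k] = max over allowed piece i of (p[i] + v[k−i]) − 3 per cut.
v[1] = 2
v[2] = 6
v[3] = 11
v[4] = 11
v[5] = 14  (first piece 2, then v[3]=11)
v[6] = 22
v[7] = 21  (first piece 1, then v[6]=22)
v[8] = 25  (first piece 2, then v[6]=22)
v[9] = 30  (first piece 3, then v[6]=22)
One optimal plan: pieces 6 + 3 (1 cut) → $33 − $3 = $30.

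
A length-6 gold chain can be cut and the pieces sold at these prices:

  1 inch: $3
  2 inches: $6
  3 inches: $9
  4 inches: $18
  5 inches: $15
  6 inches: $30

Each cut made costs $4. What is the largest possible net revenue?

30

Build r[k] bottom-up: r[k] = max over allowed piece i of (p[i] + r[k−i]) − 4 per cut.
r[1] = 3
r[2] = 6
r[3] = 9
r[4] = 18
r[5] = 17  (first piece 1, then r[4]=18)
r[6] = 30
Best is to make no cuts and sell whole for $30.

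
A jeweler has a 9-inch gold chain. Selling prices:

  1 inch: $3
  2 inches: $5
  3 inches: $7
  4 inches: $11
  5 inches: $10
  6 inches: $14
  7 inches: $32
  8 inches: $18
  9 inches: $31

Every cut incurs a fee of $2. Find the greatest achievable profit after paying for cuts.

Let r[k] be the best obtainable value from length k. For each k, try every first piece i and keep the best of price[i] + r[k−i] minus the 2 cut fee when i<k.
r[1] = 3
r[2] = max(3+3-2, 5+0) = 5
r[3] = max(3+5-2, 5+3-2, 7+0) = 7
r[4] = max(3+7-2, 5+5-2, 7+3-2, 11+0) = 11
r[5] = max(3+11-2, 5+7-2, 7+5-2, 11+3-2, 10+0) = 12
r[6] = max(3+12-2, 5+11-2, 7+7-2, 11+5-2, 10+3-2, 14+0) = 14
r[7] = max(3+14-2, 5+12-2, 7+11-2, …, 14+3-2, 32+0) = 32
r[8] = max(3+32-2, 5+14-2, 7+12-2, …, 32+3-2, 18+0) = 33
r[9] = max(3+33-2, 5+32-2, 7+14-2, …, 18+3-2, 31+0) = 35
One optimal plan: pieces 7 + 2 (1 cut) → $37 − $2 = $35.

35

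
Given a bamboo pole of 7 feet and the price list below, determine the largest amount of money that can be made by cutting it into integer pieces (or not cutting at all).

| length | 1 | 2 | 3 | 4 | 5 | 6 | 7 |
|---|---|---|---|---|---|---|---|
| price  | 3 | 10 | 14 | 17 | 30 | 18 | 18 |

Let v[k] be the best obtainable value from length k. For each k, try every first piece i and keep the best of price[i] + v[k−i].
v[1] = 3
v[2] = 10
v[3] = 14
v[4] = 20  (first piece 2, then v[2]=10)
v[5] = 30
v[6] = 33  (first piece 1, then v[5]=30)
v[7] = 40  (first piece 2, then v[5]=30)
One optimal cutting: 5 + 2 → $30 + $10 = $40.

40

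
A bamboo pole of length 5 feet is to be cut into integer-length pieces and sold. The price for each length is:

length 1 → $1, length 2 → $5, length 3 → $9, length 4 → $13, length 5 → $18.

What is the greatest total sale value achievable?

Consider every possible first cut. best[k] is the best of p[i]+best[k−i] over all sellable i≤k.
best[1] = 1
best[2] = max(1+1, 5+0) = 5
best[3] = max(1+5, 5+1, 9+0) = 9
best[4] = max(1+9, 5+5, 9+1, 13+0) = 13
best[5] = max(1+13, 5+9, 9+5, 13+1, 18+0) = 18
Best is to sell the whole 5-foot piece uncut for $18.

18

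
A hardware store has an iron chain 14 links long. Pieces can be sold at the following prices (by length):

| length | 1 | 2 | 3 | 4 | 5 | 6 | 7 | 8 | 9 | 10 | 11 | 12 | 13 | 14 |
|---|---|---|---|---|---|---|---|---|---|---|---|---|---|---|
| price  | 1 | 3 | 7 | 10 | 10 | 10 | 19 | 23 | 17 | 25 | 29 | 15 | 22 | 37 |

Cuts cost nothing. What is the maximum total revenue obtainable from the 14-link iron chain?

38

Build R[k] bottom-up: R[k] = max over allowed piece i of (p[i] + R[k−i]).
R[1] = 1
R[2] = 3
R[3] = 7
R[4] = 10
R[5] = 11  (first piece 1, then R[4]=10)
R[6] = 14  (first piece 3, then R[3]=7)
R[7] = 19
R[8] = 23
R[9] = 24  (first piece 1, then R[8]=23)
R[10] = 26  (first piece 2, then R[8]=23)
R[11] = 30  (first piece 3, then R[8]=23)
R[12] = 33  (first piece 4, then R[8]=23)
R[13] = 34  (first piece 1, then R[12]=33)
R[14] = 38  (first piece 7, then R[7]=19)
One optimal cutting: 7 + 7 → $19 + $19 = $38.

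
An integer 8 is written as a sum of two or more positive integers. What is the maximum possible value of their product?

Let prod[k] be the best product for length k (with at least one cut). For each first piece i, the rest contributes max(k−i, prod[k−i]).
Small cases: prod[2]=1.
prod[3] = 1*max(2,1) = 1*2 = 2
prod[4] = 2*max(2,1) = 2*2 = 4
prod[5] = 2*max(3,2) = 2*3 = 6
prod[6] = 3*max(3,2) = 3*3 = 9
prod[7] = 2*max(5,6) = 2*6 = 12
prod[8] = 2*max(6,9) = 2*9 = 18
One optimal split: 3 + 3 + 2; product 3*3*2 = 18.

18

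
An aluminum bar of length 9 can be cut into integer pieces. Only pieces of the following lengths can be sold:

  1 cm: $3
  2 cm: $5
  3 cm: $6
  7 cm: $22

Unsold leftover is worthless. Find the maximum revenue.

28

Consider every possible first cut. best[k] is the best of p[i]+best[k−i] over all sellable i≤k.
best[1] = 3
best[2] = 6  (first piece 1, then best[1]=3)
best[3] = 9  (first piece 1, then best[2]=6)
best[4] = 12  (first piece 1, then best[3]=9)
best[5] = 15  (first piece 1, then best[4]=12)
best[6] = 18  (first piece 1, then best[5]=15)
best[7] = 22
best[8] = 25  (first piece 1, then best[7]=22)
best[9] = 28  (first piece 1, then best[8]=25)
One optimal cutting: 7 + 1 + 1 → $28.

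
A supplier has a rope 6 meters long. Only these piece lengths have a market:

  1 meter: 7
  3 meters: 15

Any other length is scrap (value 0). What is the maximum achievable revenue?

Let f[k] be the best obtainable value from length k. For each k, try every first piece i and keep the best of price[i] + f[k−i].
f[1] = 7
f[2] = 14  (first piece 1, then f[1]=7)
f[3] = 21  (first piece 1, then f[2]=14)
f[4] = 28  (first piece 1, then f[3]=21)
f[5] = 35  (first piece 1, then f[4]=28)
f[6] = 42  (first piece 1, then f[5]=35)
One optimal cutting: 1 + 1 + 1 + 1 + 1 + 1 → 42.

42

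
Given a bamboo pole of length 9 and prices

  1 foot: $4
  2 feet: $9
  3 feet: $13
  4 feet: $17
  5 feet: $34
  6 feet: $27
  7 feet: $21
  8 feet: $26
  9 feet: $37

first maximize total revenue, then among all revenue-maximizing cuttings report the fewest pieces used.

3

Consider every possible first cut. r[k] is the best of p[i]+r[k−i] over all sellable i≤k.
r[1] = 4
r[2] = 9
r[3] = 13  (first piece 1, then r[2]=9)
r[4] = 18  (first piece 2, then r[2]=9)
r[5] = 34
r[6] = 38  (first piece 1, then r[5]=34)
r[7] = 43  (first piece 2, then r[5]=34)
r[8] = 47  (first piece 1, then r[7]=43)
r[9] = 52  (first piece 2, then r[7]=43)
Maximum revenue is $52.
Now minimize piece count subject to staying optimal: for each k, pieces[k] = 1 + min over i with p[i]+r[k−i]=r[k] of pieces[k−i].
pieces[6] = 2
pieces[7] = 2
pieces[8] = 2
pieces[9] = 3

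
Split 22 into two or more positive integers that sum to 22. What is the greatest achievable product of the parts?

2916

Define f[k] = max over 1≤i<k of i · max(k−i, f[k−i]); the inner max lets the remainder stay uncut if that's better.
f[2] = 1*max(1,0) = 1*1 = 1
f[3] = max(1*2, 2*1) = 2
f[4] = max(1*3, 2*2, 3*1) = 4
f[5] = max(1*4, 2*3, 3*2, 4*1) = 6
f[6] = max(1*6, 2*4, 3*3, 4*2, 5*1) = 9
f[7] = max(1*9, 2*6, 3*4, 4*3, 5*2, 6*1) = 12
f[8] = max(1*12, 2*9, 3*6, …, 6*2, 7*1) = 18
f[9] = max(1*18, 2*12, 3*9, …, 7*2, 8*1) = 27
f[10] = max(1*27, 2*18, 3*12, …, 8*2, 9*1) = 36
f[11] = max(1*36, 2*27, 3*18, …, 9*2, 10*1) = 54
f[12] = max(1*54, 2*36, 3*27, …, 10*2, 11*1) = 81
f[13] = max(1*81, 2*54, 3*36, …, 11*2, 12*1) = 108
f[14] = max(1*108, 2*81, 3*54, …, 12*2, 13*1) = 162
f[15] = max(1*162, 2*108, 3*81, …, 13*2, 14*1) = 243
f[16] = max(1*243, 2*162, 3*108, …, 14*2, 15*1) = 324
f[17] = max(1*324, 2*243, 3*162, …, 15*2, 16*1) = 486
f[18] = max(1*486, 2*324, 3*243, …, 16*2, 17*1) = 729
f[19] = max(1*729, 2*486, 3*324, …, 17*2, 18*1) = 972
f[20] = max(1*972, 2*729, 3*486, …, 18*2, 19*1) = 1458
f[21] = max(1*1458, 2*972, 3*729, …, 19*2, 20*1) = 2187
f[22] = max(1*2187, 2*1458, 3*972, …, 20*2, 21*1) = 2916
One optimal split: 3 + 3 + 3 + 3 + 3 + 3 + 2 + 2; product 3*3*3*3*3*3*2*2 = 2916.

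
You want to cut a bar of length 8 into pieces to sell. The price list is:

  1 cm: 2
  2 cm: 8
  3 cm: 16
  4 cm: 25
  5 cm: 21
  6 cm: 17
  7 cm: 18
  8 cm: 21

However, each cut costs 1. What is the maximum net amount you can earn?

Let v[k] be the best obtainable value from length k. For each k, try every first piece i and keep the best of price[i] + v[k−i] minus the 1 cut fee when i<k.
v[1] = 2
v[2] = 8
v[3] = 16
v[4] = 25
v[5] = 26  (first piece 1, then v[4]=25)
v[6] = 32  (first piece 2, then v[4]=25)
v[7] = 40  (first piece 3, then v[4]=25)
v[8] = 49  (first piece 4, then v[4]=25)
One optimal plan: pieces 4 + 4 (1 cut) → 50 − 1 = 49.

49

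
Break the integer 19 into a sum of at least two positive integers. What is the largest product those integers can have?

Define m[k] = max over 1≤i<k of i · max(k−i, m[k−i]); the inner max lets the remainder stay uncut if that's better.
m[2] = 1*max(1,0) = 1*1 = 1
m[3] = 1*max(2,1) = 1*2 = 2
m[4] = 2*max(2,1) = 2*2 = 4
m[5] = 2*max(3,2) = 2*3 = 6
m[6] = 3*max(3,2) = 3*3 = 9
m[7] = 2*max(5,6) = 2*6 = 12
m[8] = 2*max(6,9) = 2*9 = 18
m[9] = 3*max(6,9) = 3*9 = 27
m[10] = 2*max(8,18) = 2*18 = 36
m[11] = 2*max(9,27) = 2*27 = 54
m[12] = 3*max(9,27) = 3*27 = 81
m[13] = 2*max(11,54) = 2*54 = 108
m[14] = 2*max(12,81) = 2*81 = 162
m[15] = 3*max(12,81) = 3*81 = 243
m[16] = 2*max(14,162) = 2*162 = 324
m[17] = 2*max(15,243) = 2*243 = 486
m[18] = 3*max(15,243) = 3*243 = 729
m[19] = 2*max(17,486) = 2*486 = 972
One optimal split: 3 + 3 + 3 + 3 + 3 + 2 + 2; product 3*3*3*3*3*2*2 = 972.

972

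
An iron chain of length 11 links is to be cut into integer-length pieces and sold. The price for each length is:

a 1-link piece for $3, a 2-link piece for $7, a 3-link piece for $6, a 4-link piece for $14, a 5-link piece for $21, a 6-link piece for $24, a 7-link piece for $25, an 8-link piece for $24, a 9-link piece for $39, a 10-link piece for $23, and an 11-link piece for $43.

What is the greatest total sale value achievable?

Build R[k] bottom-up: R[k] = max over allowed piece i of (p[i] + R[k−i]).
R[1] = 3
R[2] = max(3+3, 7+0) = 7
R[3] = max(3+7, 7+3, 6+0) = 10
R[4] = max(3+10, 7+7, 6+3, 14+0) = 14
R[5] = max(3+14, 7+10, 6+7, 14+3, 21+0) = 21
R[6] = max(3+21, 7+14, 6+10, 14+7, 21+3, 24+0) = 24
R[7] = max(3+24, 7+21, 6+14, …, 24+3, 25+0) = 28
R[8] = max(3+28, 7+24, 6+21, …, 25+3, 24+0) = 31
R[9] = max(3+31, 7+28, 6+24, …, 24+3, 39+0) = 39
R[10] = max(3+39, 7+31, 6+28, …, 39+3, 23+0) = 42
R[11] = max(3+42, 7+39, 6+31, …, 23+3, 43+0) = 46
One optimal cutting: 9 + 2 → $39 + $7 = $46.

46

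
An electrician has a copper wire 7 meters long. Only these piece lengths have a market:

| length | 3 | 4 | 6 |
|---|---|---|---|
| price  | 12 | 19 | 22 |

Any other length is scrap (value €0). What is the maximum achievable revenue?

31

Build f[k] bottom-up: f[k] = max over allowed piece i of (p[i] + f[k−i]).
f[1] = 0
f[2] = 0
f[3] = 12
f[4] = 19
f[5] = 19
f[6] = 24  (first piece 3, then f[3]=12)
f[7] = 31  (first piece 3, then f[4]=19)
One optimal cutting: 4 + 3 → €31.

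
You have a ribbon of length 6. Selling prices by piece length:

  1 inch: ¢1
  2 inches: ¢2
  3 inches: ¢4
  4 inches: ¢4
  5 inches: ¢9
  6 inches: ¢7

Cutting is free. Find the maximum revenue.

Consider every possible first cut. R[k] is the best of p[i]+R[k−i] over all sellable i≤k.
R[1] = 1
R[2] = max(1+1, 2+0) = 2
R[3] = max(1+2, 2+1, 4+0) = 4
R[4] = max(1+4, 2+2, 4+1, 4+0) = 5
R[5] = max(1+5, 2+4, 4+2, 4+1, 9+0) = 9
R[6] = max(1+9, 2+5, 4+4, 4+2, 9+1, 7+0) = 10
One optimal cutting: 5 + 1 → ¢9 + ¢1 = ¢10.

10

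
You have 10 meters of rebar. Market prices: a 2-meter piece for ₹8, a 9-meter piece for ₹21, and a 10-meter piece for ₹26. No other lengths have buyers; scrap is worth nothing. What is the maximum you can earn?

40

Let best[k] be the best obtainable value from length k. For each k, try every first piece i and keep the best of price[i] + best[k−i].
best[1] = 0
best[2] = 8
best[3] = 8
best[4] = 16  (first piece 2, then best[2]=8)
best[5] = 16
best[6] = 24  (first piece 2, then best[4]=16)
best[7] = 24
best[8] = 32  (first piece 2, then best[6]=24)
best[9] = 32
best[10] = 40  (first piece 2, then best[8]=32)
One optimal cutting: 2 + 2 + 2 + 2 + 2 → ₹40.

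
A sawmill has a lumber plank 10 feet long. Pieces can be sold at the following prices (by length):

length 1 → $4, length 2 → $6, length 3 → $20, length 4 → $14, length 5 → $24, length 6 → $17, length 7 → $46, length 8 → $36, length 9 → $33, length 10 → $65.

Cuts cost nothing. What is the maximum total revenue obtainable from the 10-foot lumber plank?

66

Consider every possible first cut. best[k] is the best of p[i]+best[k−i] over all sellable i≤k.
best[1] = 4
best[2] = max(4+4, 6+0) = 8
best[3] = max(4+8, 6+4, 20+0) = 20
best[4] = max(4+20, 6+8, 20+4, 14+0) = 24
best[5] = max(4+24, 6+20, 20+8, 14+4, 24+0) = 28
best[6] = max(4+28, 6+24, 20+20, 14+8, 24+4, 17+0) = 40
best[7] = max(4+40, 6+28, 20+24, …, 17+4, 46+0) = 46
best[8] = max(4+46, 6+40, 20+28, …, 46+4, 36+0) = 50
best[9] = max(4+50, 6+46, 20+40, …, 36+4, 33+0) = 60
best[10] = max(4+60, 6+50, 20+46, …, 33+4, 65+0) = 66
One optimal cutting: 7 + 3 → $46 + $20 = $66.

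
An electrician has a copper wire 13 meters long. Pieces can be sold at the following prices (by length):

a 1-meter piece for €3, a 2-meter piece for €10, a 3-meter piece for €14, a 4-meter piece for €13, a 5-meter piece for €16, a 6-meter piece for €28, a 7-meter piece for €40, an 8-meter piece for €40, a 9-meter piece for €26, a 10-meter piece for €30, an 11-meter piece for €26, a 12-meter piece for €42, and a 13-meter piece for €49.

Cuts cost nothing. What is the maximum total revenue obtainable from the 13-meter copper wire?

70

Let best[k] be the best obtainable value from length k. For each k, try every first piece i and keep the best of price[i] + best[k−i].
best[1] = 3
best[2] = max(3+3, 10+0) = 10
best[3] = max(3+10, 10+3, 14+0) = 14
best[4] = max(3+14, 10+10, 14+3, 13+0) = 20
best[5] = max(3+20, 10+14, 14+10, 13+3, 16+0) = 24
best[6] = max(3+24, 10+20, 14+14, 13+10, 16+3, 28+0) = 30
best[7] = max(3+30, 10+24, 14+20, …, 28+3, 40+0) = 40
best[8] = max(3+40, 10+30, 14+24, …, 40+3, 40+0) = 43
best[9] = max(3+43, 10+40, 14+30, …, 40+3, 26+0) = 50
best[10] = max(3+50, 10+43, 14+40, …, 26+3, 30+0) = 54
best[11] = max(3+54, 10+50, 14+43, …, 30+3, 26+0) = 60
best[12] = max(3+60, 10+54, 14+50, …, 26+3, 42+0) = 64
best[13] = max(3+64, 10+60, 14+54, …, 42+3, 49+0) = 70
One optimal cutting: 7 + 2 + 2 + 2 → €40 + €10 + €10 + €10 = €70.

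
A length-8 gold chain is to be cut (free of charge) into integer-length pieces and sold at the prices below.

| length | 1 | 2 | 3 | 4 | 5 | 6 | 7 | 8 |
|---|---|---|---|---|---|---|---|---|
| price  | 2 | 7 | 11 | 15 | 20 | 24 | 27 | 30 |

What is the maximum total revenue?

31

Build v[k] bottom-up: v[k] = max over allowed piece i of (p[i] + v[k−i]).
v[1] = 2
v[2] = max(2+2, 7+0) = 7
v[3] = max(2+7, 7+2, 11+0) = 11
v[4] = max(2+11, 7+7, 11+2, 15+0) = 15
v[5] = max(2+15, 7+11, 11+7, 15+2, 20+0) = 20
v[6] = max(2+20, 7+15, 11+11, 15+7, 20+2, 24+0) = 24
v[7] = max(2+24, 7+20, 11+15, …, 24+2, 27+0) = 27
v[8] = max(2+27, 7+24, 11+20, …, 27+2, 30+0) = 31
One optimal cutting: 6 + 2 → $24 + $7 = $31.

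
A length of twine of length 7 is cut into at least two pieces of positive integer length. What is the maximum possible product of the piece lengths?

12

Let g[k] be the best product for length k (with at least one cut). For each first piece i, the rest contributes max(k−i, g[k−i]).
Small cases: g[2]=1.
g[3] = 1×max(2,1) = 1×2 = 2
g[4] = 2×max(2,1) = 2×2 = 4
g[5] = 2×max(3,2) = 2×3 = 6
g[6] = 3×max(3,2) = 3×3 = 9
g[7] = 2×max(5,6) = 2×6 = 12
One optimal split: 3 + 2 + 2; product 3×2×2 = 12.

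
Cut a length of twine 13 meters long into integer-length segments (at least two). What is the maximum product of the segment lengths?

108

Let m[k] be the best product for length k (with at least one cut). For each first piece i, the rest contributes max(k−i, m[k−i]).
Small cases: m[2]=1, m[3]=2, m[4]=4, m[5]=6.
m[6] = 3*max(3,2) = 3*3 = 9
m[7] = 2*max(5,6) = 2*6 = 12
m[8] = 2*max(6,9) = 2*9 = 18
m[9] = 3*max(6,9) = 3*9 = 27
m[10] = 2*max(8,18) = 2*18 = 36
m[11] = 2*max(9,27) = 2*27 = 54
m[12] = 3*max(9,27) = 3*27 = 81
m[13] = 2*max(11,54) = 2*54 = 108
One optimal split: 3 + 3 + 3 + 2 + 2; product 3*3*3*2*2 = 108.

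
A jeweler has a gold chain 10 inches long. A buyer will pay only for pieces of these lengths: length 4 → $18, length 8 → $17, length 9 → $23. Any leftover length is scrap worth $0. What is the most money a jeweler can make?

Let f[k] be the best obtainable value from length k. For each k, try every first piece i and keep the best of price[i] + f[k−i].
f[1] = 0
f[2] = 0
f[3] = 0
f[4] = 18
f[5] = 18
f[6] = 18
f[7] = 18
f[8] = 36  (first piece 4, then f[4]=18)
f[9] = 36
f[10] = 36
One optimal cutting: pieces 4 + 4 with 2 inches of scrap → $36.

36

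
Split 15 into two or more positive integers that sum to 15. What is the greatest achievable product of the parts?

Fill g[k] for k=2..15: at each k try every first piece i and multiply by the better of (k−i) uncut or g[k−i].
g[2] = 1×max(1,0) = 1×1 = 1
g[3] = 1×max(2,1) = 1×2 = 2
g[4] = 2×max(2,1) = 2×2 = 4
g[5] = 2×max(3,2) = 2×3 = 6
g[6] = 3×max(3,2) = 3×3 = 9
g[7] = 2×max(5,6) = 2×6 = 12
g[8] = 2×max(6,9) = 2×9 = 18
g[9] = 3×max(6,9) = 3×9 = 27
g[10] = 2×max(8,18) = 2×18 = 36
g[11] = 2×max(9,27) = 2×27 = 54
g[12] = 3×max(9,27) = 3×27 = 81
g[13] = 2×max(11,54) = 2×54 = 108
g[14] = 2×max(12,81) = 2×81 = 162
g[15] = 3×max(12,81) = 3×81 = 243
One optimal split: 3 + 3 + 3 + 3 + 3; product 3×3×3×3×3 = 243.

243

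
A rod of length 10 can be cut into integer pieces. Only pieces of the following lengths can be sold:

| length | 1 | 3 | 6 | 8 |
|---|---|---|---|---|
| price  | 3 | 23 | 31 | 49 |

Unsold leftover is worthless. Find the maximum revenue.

72

Consider every possible first cut. r[k] is the best of p[i]+r[k−i] over all sellable i≤k.
r[1] = 3
r[2] = 6  (first piece 1, then r[1]=3)
r[3] = 23
r[4] = 26  (first piece 1, then r[3]=23)
r[5] = 29  (first piece 1, then r[4]=26)
r[6] = 46  (first piece 3, then r[3]=23)
r[7] = 49  (first piece 1, then r[6]=46)
r[8] = 52  (first piece 1, then r[7]=49)
r[9] = 69  (first piece 3, then r[6]=46)
r[10] = 72  (first piece 1, then r[9]=69)
One optimal cutting: 3 + 3 + 3 + 1 → 72.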